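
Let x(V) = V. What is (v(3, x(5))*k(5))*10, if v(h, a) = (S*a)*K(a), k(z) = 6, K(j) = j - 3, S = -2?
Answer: -1200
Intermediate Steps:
K(j) = -3 + j
v(h, a) = -2*a*(-3 + a) (v(h, a) = (-2*a)*(-3 + a) = -2*a*(-3 + a))
(v(3, x(5))*k(5))*10 = ((2*5*(3 - 1*5))*6)*10 = ((2*5*(3 - 5))*6)*10 = ((2*5*(-2))*6)*10 = -20*6*10 = -120*10 = -1200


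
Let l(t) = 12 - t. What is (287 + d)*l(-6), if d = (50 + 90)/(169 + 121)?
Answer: 150066/29 ≈ 5174.7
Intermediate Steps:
d = 14/29 (d = 140/290 = 140*(1/290) = 14/29 ≈ 0.48276)
(287 + d)*l(-6) = (287 + 14/29)*(12 - 1*(-6)) = 8337*(12 + 6)/29 = (8337/29)*18 = 150066/29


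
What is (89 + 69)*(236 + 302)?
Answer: 85004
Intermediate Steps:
(89 + 69)*(236 + 302) = 158*538 = 85004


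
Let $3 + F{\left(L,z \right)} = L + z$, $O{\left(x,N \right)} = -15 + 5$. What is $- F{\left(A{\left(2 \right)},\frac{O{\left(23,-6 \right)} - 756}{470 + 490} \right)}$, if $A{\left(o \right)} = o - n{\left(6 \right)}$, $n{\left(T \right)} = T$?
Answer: $\frac{3743}{480} \approx 7.7979$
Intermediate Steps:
$O{\left(x,N \right)} = -10$
$A{\left(o \right)} = -6 + o$ ($A{\left(o \right)} = o - 6 = -6 + o$)
$F{\left(L,z \right)} = -3 + L + z$ ($F{\left(L,z \right)} = -3 + \left(L + z\right) = -3 + L + z$)
$- F{\left(A{\left(2 \right)},\frac{O{\left(23,-6 \right)} - 756}{470 + 490} \right)} = - (-3 + \left(-6 + 2\right) + \frac{-10 - 756}{470 + 490}) = - (-3 - 4 - \frac{766}{960}) = - (-3 - 4 - \frac{383}{480}) = \left(-1\right) \left(- \frac{3743}{480}\right) = \frac{3743}{480}$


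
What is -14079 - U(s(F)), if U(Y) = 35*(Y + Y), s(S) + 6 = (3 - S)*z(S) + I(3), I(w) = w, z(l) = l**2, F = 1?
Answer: -14009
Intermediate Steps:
s(S) = -3 + S**2*(3 - S) (s(S) = -6 + ((3 - S)*S**2 + 3) = -6 + (S**2*(3 - S) + 3) = -6 + (3 + S**2*(3 - S)) = -3 + S**2*(3 - S))
U(Y) = 70*Y (U(Y) = 35*(2*Y) = 70*Y)
-14079 - U(s(F)) = -14079 - 70*(-3 - 1*1**3 + 3*1**2) = -14079 - 70*(-3 - 1*1 + 3*1) = -14079 - 70*(-3 - 1 + 3) = -14079 - 70*(-1) = -14079 - 1*(-70) = -14079 + 70 = -14009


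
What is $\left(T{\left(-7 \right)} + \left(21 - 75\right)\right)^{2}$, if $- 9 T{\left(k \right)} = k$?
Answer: $\frac{229441}{81} \approx 2832.6$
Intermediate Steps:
$T{\left(k \right)} = - \frac{k}{9}$
$\left(T{\left(-7 \right)} + \left(21 - 75\right)\right)^{2} = \left(\left(- \frac{1}{9}\right) \left(-7\right) + \left(21 - 75\right)\right)^{2} = \left(\frac{7}{9} + \left(21 - 75\right)\right)^{2} = \left(\frac{7}{9} - 54\right)^{2} = \left(- \frac{479}{9}\right)^{2} = \frac{229441}{81}$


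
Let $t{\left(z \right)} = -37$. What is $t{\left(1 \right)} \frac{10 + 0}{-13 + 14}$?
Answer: $-370$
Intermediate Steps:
$t{\left(1 \right)} \frac{10 + 0}{-13 + 14} = - 37 \frac{10 + 0}{-13 + 14} = - 37 \cdot \frac{10}{1} = - 37 \cdot 10 \cdot 1 = \left(-37\right) 10 = -370$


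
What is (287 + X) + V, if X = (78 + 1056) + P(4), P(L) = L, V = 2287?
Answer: 3712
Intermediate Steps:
X = 1138 (X = (78 + 1056) + 4 = 1134 + 4 = 1138)
(287 + X) + V = (287 + 1138) + 2287 = 1425 + 2287 = 3712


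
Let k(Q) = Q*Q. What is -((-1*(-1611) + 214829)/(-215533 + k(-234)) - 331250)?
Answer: 53257597690/160777 ≈ 3.3125e+5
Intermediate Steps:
k(Q) = Q²
-((-1*(-1611) + 214829)/(-215533 + k(-234)) - 331250) = -((-1*(-1611) + 214829)/(-215533 + (-234)²) - 331250) = -((1611 + 214829)/(-215533 + 54756) - 331250) = -(216440/(-160777) - 331250) = -(216440*(-1/160777) - 331250) = -(-216440/160777 - 331250) = -1*(-53257597690/160777) = 53257597690/160777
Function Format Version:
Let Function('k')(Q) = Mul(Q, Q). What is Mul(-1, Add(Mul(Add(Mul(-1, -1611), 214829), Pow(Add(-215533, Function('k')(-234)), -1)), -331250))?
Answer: Rational(53257597690, 160777) ≈ 3.3125e+5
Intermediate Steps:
Function('k')(Q) = Pow(Q, 2)
Mul(-1, Add(Mul(Add(Mul(-1, -1611), 214829), Pow(Add(-215533, Function('k')(-234)), -1)), -331250)) = Mul(-1, Add(Mul(Add(Mul(-1, -1611), 214829), Pow(Add(-215533, Pow(-234, 2)), -1)), -331250)) = Mul(-1, Add(Mul(Add(1611, 214829), Pow(Add(-215533, 54756), -1)), -331250)) = Mul(-1, Add(Mul(216440, Pow(-160777, -1)), -331250)) = Mul(-1, Add(Mul(216440, Rational(-1, 160777)), -331250)) = Mul(-1, Add(Rational(-216440, 160777), -331250)) = Mul(-1, Rational(-53257597690, 160777)) = Rational(53257597690, 160777)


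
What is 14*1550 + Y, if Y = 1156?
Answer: 22856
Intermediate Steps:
14*1550 + Y = 14*1550 + 1156 = 21700 + 1156 = 22856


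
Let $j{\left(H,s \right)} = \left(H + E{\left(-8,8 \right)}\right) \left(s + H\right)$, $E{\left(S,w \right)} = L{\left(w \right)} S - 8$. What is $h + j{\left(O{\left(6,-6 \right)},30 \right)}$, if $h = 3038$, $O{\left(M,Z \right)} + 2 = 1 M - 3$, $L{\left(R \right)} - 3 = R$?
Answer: $93$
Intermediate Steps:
$L{\left(R \right)} = 3 + R$
$O{\left(M,Z \right)} = -5 + M$ ($O{\left(M,Z \right)} = -2 + \left(1 M - 3\right) = -2 + \left(M - 3\right) = -2 + \left(-3 + M\right) = -5 + M$)
$E{\left(S,w \right)} = -8 + S \left(3 + w\right)$ ($E{\left(S,w \right)} = \left(3 + w\right) S - 8 = S \left(3 + w\right) - 8 = -8 + S \left(3 + w\right)$)
$j{\left(H,s \right)} = \left(-96 + H\right) \left(H + s\right)$ ($j{\left(H,s \right)} = \left(H - \left(8 + 8 \left(3 + 8\right)\right)\right) \left(s + H\right) = \left(H - 96\right) \left(H + s\right) = \left(-96 + H\right) \left(H + s\right)$)
$h + j{\left(O{\left(6,-6 \right)},30 \right)} = 3038 - \left(2880 - \left(-5 + 6\right)^{2} + 96 \left(-5 + 6\right) - \left(-5 + 6\right) 30\right) = 3038 + \left(1^{2} - 96 - 2880 + 1 \cdot 30\right) = 3038 + \left(1 - 96 - 2880 + 30\right) = 3038 - 2945 = 93$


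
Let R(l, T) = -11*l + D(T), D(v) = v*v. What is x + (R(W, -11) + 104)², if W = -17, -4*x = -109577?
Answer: 788553/4 ≈ 1.9714e+5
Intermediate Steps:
D(v) = v²
x = 109577/4 (x = -¼*(-109577) = 109577/4 ≈ 27394.)
R(l, T) = T² - 11*l (R(l, T) = -11*l + T² = T² - 11*l)
x + (R(W, -11) + 104)² = 109577/4 + (((-11)² - 11*(-17)) + 104)² = 109577/4 + ((121 + 187) + 104)² = 109577/4 + (308 + 104)² = 109577/4 + 412² = 109577/4 + 169744 = 788553/4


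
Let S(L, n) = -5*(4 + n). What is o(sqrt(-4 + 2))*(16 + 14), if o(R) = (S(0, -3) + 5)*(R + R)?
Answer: 0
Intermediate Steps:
S(L, n) = -20 - 5*n
o(R) = 0 (o(R) = ((-20 - 5*(-3)) + 5)*(R + R) = ((-20 + 15) + 5)*(2*R) = (-5 + 5)*(2*R) = 0*(2*R) = 0)
o(sqrt(-4 + 2))*(16 + 14) = 0*(16 + 14) = 0*30 = 0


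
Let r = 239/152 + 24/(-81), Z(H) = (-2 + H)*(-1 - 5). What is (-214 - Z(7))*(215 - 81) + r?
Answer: -101182987/4104 ≈ -24655.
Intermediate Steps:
Z(H) = 12 - 6*H (Z(H) = (-2 + H)*(-6) = 12 - 6*H)
r = 5237/4104 (r = 239*(1/152) + 24*(-1/81) = 239/152 - 8/27 = 5237/4104 ≈ 1.2761)
(-214 - Z(7))*(215 - 81) + r = (-214 - (12 - 6*7))*(215 - 81) + 5237/4104 = (-214 - (12 - 42))*134 + 5237/4104 = (-214 - 1*(-30))*134 + 5237/4104 = (-214 + 30)*134 + 5237/4104 = -184*134 + 5237/4104 = -24656 + 5237/4104 = -101182987/4104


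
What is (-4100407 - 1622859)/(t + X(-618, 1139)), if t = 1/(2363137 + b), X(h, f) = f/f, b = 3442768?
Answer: -16614369342865/2902953 ≈ -5.7233e+6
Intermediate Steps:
X(h, f) = 1
t = 1/5805905 (t = 1/(2363137 + 3442768) = 1/5805905 ≈ 1.7224e-7)
(-4100407 - 1622859)/(t + X(-618, 1139)) = (-4100407 - 1622859)/(1/5805905 + 1) = -5723266/5805906/5805905 = -5723266*5805905/5805906 = -16614369342865/2902953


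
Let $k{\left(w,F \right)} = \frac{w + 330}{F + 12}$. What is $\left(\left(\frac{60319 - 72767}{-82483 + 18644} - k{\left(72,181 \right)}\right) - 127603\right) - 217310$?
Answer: $- \frac{4249671155165}{12320927} \approx -3.4492 \cdot 10^{5}$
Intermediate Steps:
$k{\left(w,F \right)} = \frac{330 + w}{12 + F}$
$\left(\left(\frac{60319 - 72767}{-82483 + 18644} - k{\left(72,181 \right)}\right) - 127603\right) - 217310 = \left(\left(\frac{60319 - 72767}{-82483 + 18644} - \frac{330 + 72}{12 + 181}\right) - 127603\right) - 217310 = \left(\left(- \frac{12448}{-63839} - \frac{1}{193} \cdot 402\right) - 127603\right) - 217310 = \left(\left(\left(-12448\right) \left(- \frac{1}{63839}\right) - \frac{1}{193} \cdot 402\right) - 127603\right) - 217310 = \left(\left(\frac{12448}{63839} - \frac{402}{193}\right) - 127603\right) - 217310 = \left(- \frac{23260814}{12320927} - 127603\right) - 217310 = - \frac{1572210508795}{12320927} - 217310 = - \frac{4249671155165}{12320927}$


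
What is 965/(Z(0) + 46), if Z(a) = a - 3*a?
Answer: 965/46 ≈ 20.978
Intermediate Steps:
Z(a) = -2*a
965/(Z(0) + 46) = 965/(-2*0 + 46) = 965/(0 + 46) = 965/46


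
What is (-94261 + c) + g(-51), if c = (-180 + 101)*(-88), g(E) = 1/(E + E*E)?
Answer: -222637949/2550 ≈ -87309.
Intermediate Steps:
g(E) = 1/(E + E²)
c = 6952 (c = -79*(-88) = 6952)
(-94261 + c) + g(-51) = (-94261 + 6952) + 1/((-51)*(1 - 51)) = -87309 - 1/51/(-50) = -87309 - 1/51*(-1/50) = -87309 + 1/2550 = -222637949/2550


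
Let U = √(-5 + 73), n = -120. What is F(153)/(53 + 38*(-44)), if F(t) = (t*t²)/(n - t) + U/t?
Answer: 1193859/147329 - 2*√17/247707 ≈ 8.1033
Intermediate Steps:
U = 2*√17 (U = √68 = 2*√17 ≈ 8.2462)
F(t) = t³/(-120 - t) + 2*√17/t (F(t) = (t*t²)/(-120 - t) + (2*√17)/t = t³/(-120 - t) + 2*√17/t)
F(153)/(53 + 38*(-44)) = ((-1*153⁴ + 240*√17 + 2*153*√17)/(153*(120 + 153)))/(53 + 38*(-44)) = ((1/153)*(-1*547981281 + 240*√17 + 306*√17)/273)/(53 - 1672) = ((1/153)*(1/273)*(-547981281 + 240*√17 + 306*√17))/(-1619) = ((1/153)*(1/273)*(-547981281 + 546*√17))*(-1/1619) = (-1193859/91 + 2*√17/153)*(-1/1619) = 1193859/147329 - 2*√17/247707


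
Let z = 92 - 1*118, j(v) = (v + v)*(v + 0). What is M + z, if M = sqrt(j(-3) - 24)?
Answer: -26 + I*sqrt(6) ≈ -26.0 + 2.4495*I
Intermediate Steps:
j(v) = 2*v**2 (j(v) = (2*v)*v = 2*v**2)
z = -26 (z = 92 - 118 = -26)
M = I*sqrt(6) (M = sqrt(2*(-3)**2 - 24) = sqrt(2*9 - 24) = sqrt(18 - 24) = sqrt(-6) = I*sqrt(6) ≈ 2.4495*I)
M + z = I*sqrt(6) - 26 = -26 + I*sqrt(6)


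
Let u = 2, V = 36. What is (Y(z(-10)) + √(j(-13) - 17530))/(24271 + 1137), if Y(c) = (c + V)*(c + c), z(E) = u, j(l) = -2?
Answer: 19/3176 + 3*I*√487/12704 ≈ 0.0059824 + 0.0052113*I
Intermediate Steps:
z(E) = 2
Y(c) = 2*c*(36 + c) (Y(c) = (c + 36)*(c + c) = (36 + c)*(2*c) = 2*c*(36 + c))
(Y(z(-10)) + √(j(-13) - 17530))/(24271 + 1137) = (2*2*(36 + 2) + √(-2 - 17530))/(24271 + 1137) = (2*2*38 + √(-17532))/25408 = (152 + 6*I*√487)*(1/25408) = 19/3176 + 3*I*√487/12704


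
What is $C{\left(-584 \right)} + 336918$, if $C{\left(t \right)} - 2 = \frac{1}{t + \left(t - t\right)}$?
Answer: $\frac{196761279}{584} \approx 3.3692 \cdot 10^{5}$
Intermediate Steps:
$C{\left(t \right)} = 2 + \frac{1}{t}$ ($C{\left(t \right)} = 2 + \frac{1}{t + \left(t - t\right)} = 2 + \frac{1}{t + 0} = 2 + \frac{1}{t}$)
$C{\left(-584 \right)} + 336918 = \left(2 + \frac{1}{-584}\right) + 336918 = \left(2 - \frac{1}{584}\right) + 336918 = \frac{1167}{584} + 336918 = \frac{196761279}{584}$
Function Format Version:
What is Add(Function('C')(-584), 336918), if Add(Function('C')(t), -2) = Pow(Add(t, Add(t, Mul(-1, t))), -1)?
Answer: Rational(196761279, 584) ≈ 3.3692e+5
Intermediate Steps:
Function('C')(t) = Add(2, Pow(t, -1)) (Function('C')(t) = Add(2, Pow(Add(t, Add(t, Mul(-1, t))), -1)) = Add(2, Pow(Add(t, 0), -1)) = Add(2, Pow(t, -1)))
Add(Function('C')(-584), 336918) = Add(Add(2, Pow(-584, -1)), 336918) = Add(Add(2, Rational(-1, 584)), 336918) = Add(Rational(1167, 584), 336918) = Rational(196761279, 584)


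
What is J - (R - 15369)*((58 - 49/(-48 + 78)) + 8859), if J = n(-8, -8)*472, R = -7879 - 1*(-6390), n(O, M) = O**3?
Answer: 2250803809/15 ≈ 1.5005e+8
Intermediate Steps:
R = -1489 (R = -7879 + 6390 = -1489)
J = -241664 (J = (-8)**3*472 = -512*472 = -241664)
J - (R - 15369)*((58 - 49/(-48 + 78)) + 8859) = -241664 - (-1489 - 15369)*((58 - 49/(-48 + 78)) + 8859) = -241664 - (-16858)*((58 - 49/30) + 8859) = -241664 - (-16858)*(1691/30 + 8859) = -241664 - (-16858)*267461/30 = -241664 - 1*(-2254428769/15) = -241664 + 2254428769/15 = 2250803809/15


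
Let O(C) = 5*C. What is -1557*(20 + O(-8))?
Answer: 31140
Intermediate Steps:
-1557*(20 + O(-8)) = -1557*(20 + 5*(-8)) = -1557*(20 - 40) = -1557*(-20) = 31140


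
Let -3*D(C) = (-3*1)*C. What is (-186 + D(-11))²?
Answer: 38809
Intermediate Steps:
D(C) = C (D(C) = -(-3*1)*C/3 = -(-1)*C = C)
(-186 + D(-11))² = (-186 - 11)² = (-197)² = 38809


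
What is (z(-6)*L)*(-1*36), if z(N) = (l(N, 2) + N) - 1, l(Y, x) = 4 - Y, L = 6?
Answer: -648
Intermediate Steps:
z(N) = 3 (z(N) = ((4 - N) + N) - 1 = 4 - 1 = 3)
(z(-6)*L)*(-1*36) = (3*6)*(-1*36) = 18*(-36) = -648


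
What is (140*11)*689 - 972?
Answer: 1060088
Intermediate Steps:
(140*11)*689 - 972 = 1540*689 - 972 = 1061060 - 972 = 1060088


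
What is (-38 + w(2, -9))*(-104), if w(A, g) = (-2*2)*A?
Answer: 4784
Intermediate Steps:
w(A, g) = -4*A
(-38 + w(2, -9))*(-104) = (-38 - 4*2)*(-104) = (-38 - 8)*(-104) = -46*(-104) = 4784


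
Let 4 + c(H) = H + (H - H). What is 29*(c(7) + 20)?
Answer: 667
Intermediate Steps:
c(H) = -4 + H (c(H) = -4 + (H + (H - H)) = -4 + (H + 0) = -4 + H)
29*(c(7) + 20) = 29*((-4 + 7) + 20) = 29*(3 + 20) = 29*23 = 667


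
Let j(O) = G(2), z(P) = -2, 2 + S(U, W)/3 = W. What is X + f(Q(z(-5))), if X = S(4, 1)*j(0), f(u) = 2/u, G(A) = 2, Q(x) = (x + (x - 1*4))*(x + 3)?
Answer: -25/4 ≈ -6.2500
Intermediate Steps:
S(U, W) = -6 + 3*W
Q(x) = (-4 + 2*x)*(3 + x) (Q(x) = (x + (x - 4))*(3 + x) = (x + (-4 + x))*(3 + x) = (-4 + 2*x)*(3 + x))
j(O) = 2
X = -6 (X = (-6 + 3*1)*2 = (-6 + 3)*2 = -3*2 = -6)
X + f(Q(z(-5))) = -6 + 2/(-12 + 2*(-2) + 2*(-2)²) = -6 + 2/(-12 - 4 + 2*4) = -6 + 2/(-12 - 4 + 8) = -6 + 2/(-8) = -6 + 2*(-⅛) = -6 - ¼ = -25/4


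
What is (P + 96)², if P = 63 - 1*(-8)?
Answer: 27889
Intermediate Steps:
P = 71 (P = 63 + 8 = 71)
(P + 96)² = (71 + 96)² = 167² = 27889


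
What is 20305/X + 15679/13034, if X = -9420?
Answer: -11695919/12278028 ≈ -0.95259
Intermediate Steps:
20305/X + 15679/13034 = 20305/(-9420) + 15679/13034 = 20305*(-1/9420) + 15679*(1/13034) = -4061/1884 + 15679/13034 = -11695919/12278028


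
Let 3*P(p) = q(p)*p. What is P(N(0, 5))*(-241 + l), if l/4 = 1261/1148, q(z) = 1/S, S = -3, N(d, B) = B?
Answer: 339530/2583 ≈ 131.45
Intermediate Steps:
q(z) = -⅓ (q(z) = 1/(-3) = -⅓)
P(p) = -p/9 (P(p) = (-p/3)/3 = -p/9)
l = 1261/287 (l = 4*(1261/1148) = 1261/287 ≈ 4.3937)
P(N(0, 5))*(-241 + l) = (-⅑*5)*(-241 + 1261/287) = -5/9*(-67906/287) = 339530/2583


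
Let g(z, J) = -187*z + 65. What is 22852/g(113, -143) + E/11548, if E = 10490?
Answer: -10728139/60817542 ≈ -0.17640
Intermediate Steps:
g(z, J) = 65 - 187*z
22852/g(113, -143) + E/11548 = 22852/(65 - 187*113) + 10490/11548 = 22852/(65 - 21131) + 10490*(1/11548) = 22852/(-21066) + 5245/5774 = 22852*(-1/21066) + 5245/5774 = -11426/10533 + 5245/5774 = -10728139/60817542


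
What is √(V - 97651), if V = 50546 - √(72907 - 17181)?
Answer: √(-47105 - √55726) ≈ 217.58*I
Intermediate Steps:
V = 50546 - √55726 ≈ 50310.
√(V - 97651) = √((50546 - √55726) - 97651) = √(-47105 - √55726)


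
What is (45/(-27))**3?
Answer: -125/27 ≈ -4.6296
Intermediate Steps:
(45/(-27))**3 = (45*(-1/27))**3 = (-5/3)**3 = -125/27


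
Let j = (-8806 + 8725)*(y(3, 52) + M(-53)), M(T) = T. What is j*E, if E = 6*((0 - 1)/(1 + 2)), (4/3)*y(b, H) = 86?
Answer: 1863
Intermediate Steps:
y(b, H) = 129/2 (y(b, H) = (3/4)*86 = 129/2)
E = -2 (E = 6*(-1/3) = -2)
j = -1863/2 (j = (-8806 + 8725)*(129/2 - 53) = -81*23/2 = -1863/2 ≈ -931.50)
j*E = -1863/2*(-2) = 1863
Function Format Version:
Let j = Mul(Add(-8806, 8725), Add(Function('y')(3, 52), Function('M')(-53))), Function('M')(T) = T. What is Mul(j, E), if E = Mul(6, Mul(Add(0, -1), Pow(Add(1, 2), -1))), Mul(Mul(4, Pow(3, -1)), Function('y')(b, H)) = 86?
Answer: 1863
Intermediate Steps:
Function('y')(b, H) = Rational(129, 2) (Function('y')(b, H) = Mul(Rational(3, 4), 86) = Rational(129, 2))
E = -2 (E = Mul(6, Mul(-1, Pow(3, -1))) = Mul(6, Mul(-1, Rational(1, 3))) = Mul(6, Rational(-1, 3)) = -2)
j = Rational(-1863, 2) (j = Mul(Add(-8806, 8725), Add(Rational(129, 2), -53)) = Mul(-81, Rational(23, 2)) = Rational(-1863, 2) ≈ -931.50)
Mul(j, E) = Mul(Rational(-1863, 2), -2) = 1863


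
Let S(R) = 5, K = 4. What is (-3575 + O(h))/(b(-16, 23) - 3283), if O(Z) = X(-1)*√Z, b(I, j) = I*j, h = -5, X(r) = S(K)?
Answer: 3575/3651 - 5*I*√5/3651 ≈ 0.97918 - 0.0030623*I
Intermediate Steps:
X(r) = 5
O(Z) = 5*√Z
(-3575 + O(h))/(b(-16, 23) - 3283) = (-3575 + 5*√(-5))/(-16*23 - 3283) = (-3575 + 5*(I*√5))/(-368 - 3283) = (-3575 + 5*I*√5)/(-3651) = (-3575 + 5*I*√5)*(-1/3651) = 3575/3651 - 5*I*√5/3651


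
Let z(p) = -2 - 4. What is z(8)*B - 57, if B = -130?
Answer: 723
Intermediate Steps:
z(p) = -6
z(8)*B - 57 = -6*(-130) - 57 = 780 - 57 = 723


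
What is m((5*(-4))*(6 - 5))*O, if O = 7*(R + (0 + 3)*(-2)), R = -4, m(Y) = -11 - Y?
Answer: -630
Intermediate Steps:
O = -70 (O = 7*(-4 + (0 + 3)*(-2)) = 7*(-4 + 3*(-2)) = 7*(-4 - 6) = 7*(-10) = -70)
m((5*(-4))*(6 - 5))*O = (-11 - 5*(-4)*(6 - 5))*(-70) = (-11 - (-20))*(-70) = (-11 - 1*(-20))*(-70) = (-11 + 20)*(-70) = 9*(-70) = -630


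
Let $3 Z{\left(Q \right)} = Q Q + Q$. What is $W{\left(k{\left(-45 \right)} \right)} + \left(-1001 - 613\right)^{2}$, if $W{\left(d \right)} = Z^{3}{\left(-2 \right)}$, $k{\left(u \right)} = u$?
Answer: $\frac{70334900}{27} \approx 2.605 \cdot 10^{6}$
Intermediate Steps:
$Z{\left(Q \right)} = \frac{Q}{3} + \frac{Q^{2}}{3}$ ($Z{\left(Q \right)} = \frac{Q Q + Q}{3} = \frac{Q^{2} + Q}{3} = \frac{Q + Q^{2}}{3} = \frac{Q}{3} + \frac{Q^{2}}{3}$)
$W{\left(d \right)} = \frac{8}{27}$ ($W{\left(d \right)} = \left(\frac{1}{3} \left(-2\right) \left(1 - 2\right)\right)^{3} = \left(\frac{1}{3} \left(-2\right) \left(-1\right)\right)^{3} = \left(\frac{2}{3}\right)^{3} = \frac{8}{27}$)
$W{\left(k{\left(-45 \right)} \right)} + \left(-1001 - 613\right)^{2} = \frac{8}{27} + \left(-1001 - 613\right)^{2} = \frac{8}{27} + \left(-1614\right)^{2} = \frac{8}{27} + 2604996 = \frac{70334900}{27}$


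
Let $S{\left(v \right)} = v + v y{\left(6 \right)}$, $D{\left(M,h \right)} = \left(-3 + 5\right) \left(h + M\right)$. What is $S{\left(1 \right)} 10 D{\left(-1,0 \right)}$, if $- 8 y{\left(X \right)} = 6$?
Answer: $-5$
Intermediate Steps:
$y{\left(X \right)} = - \frac{3}{4}$ ($y{\left(X \right)} = \left(- \frac{1}{8}\right) 6 = - \frac{3}{4}$)
$D{\left(M,h \right)} = 2 M + 2 h$ ($D{\left(M,h \right)} = 2 \left(M + h\right) = 2 M + 2 h$)
$S{\left(v \right)} = \frac{v}{4}$ ($S{\left(v \right)} = v + v \left(- \frac{3}{4}\right) = v - \frac{3 v}{4} = \frac{v}{4}$)
$S{\left(1 \right)} 10 D{\left(-1,0 \right)} = \frac{1}{4} \cdot 1 \cdot 10 \left(2 \left(-1\right) + 2 \cdot 0\right) = \frac{1}{4} \cdot 10 \left(-2 + 0\right) = \frac{5}{2} \left(-2\right) = -5$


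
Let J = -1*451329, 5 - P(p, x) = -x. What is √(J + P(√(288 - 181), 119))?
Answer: I*√451205 ≈ 671.72*I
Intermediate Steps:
P(p, x) = 5 + x (P(p, x) = 5 - (-1)*x = 5 + x)
J = -451329
√(J + P(√(288 - 181), 119)) = √(-451329 + (5 + 119)) = √(-451329 + 124) = √(-451205) = I*√451205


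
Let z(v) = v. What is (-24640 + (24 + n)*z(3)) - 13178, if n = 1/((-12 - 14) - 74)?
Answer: -3774603/100 ≈ -37746.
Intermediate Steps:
n = -1/100 (n = 1/(-26 - 74) = 1/(-100) = -1/100 ≈ -0.010000)
(-24640 + (24 + n)*z(3)) - 13178 = (-24640 + (24 - 1/100)*3) - 13178 = (-24640 + (2399/100)*3) - 13178 = (-24640 + 7197/100) - 13178 = -2456803/100 - 13178 = -3774603/100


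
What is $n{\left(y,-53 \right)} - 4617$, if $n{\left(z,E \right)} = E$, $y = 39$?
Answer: $-4670$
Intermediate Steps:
$n{\left(y,-53 \right)} - 4617 = -53 - 4617 = -4670$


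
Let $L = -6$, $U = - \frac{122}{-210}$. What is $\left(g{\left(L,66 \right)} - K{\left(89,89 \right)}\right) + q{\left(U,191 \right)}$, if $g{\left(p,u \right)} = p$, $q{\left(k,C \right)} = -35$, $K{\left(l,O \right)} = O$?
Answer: $-130$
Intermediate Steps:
$U = \frac{61}{105}$ ($U = \left(-122\right) \left(- \frac{1}{210}\right) = \frac{61}{105} \approx 0.58095$)
$\left(g{\left(L,66 \right)} - K{\left(89,89 \right)}\right) + q{\left(U,191 \right)} = \left(-6 - 89\right) - 35 = -95 - 35 = -130$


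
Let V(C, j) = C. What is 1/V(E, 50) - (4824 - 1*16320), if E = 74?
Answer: 850705/74 ≈ 11496.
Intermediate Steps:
1/V(E, 50) - (4824 - 1*16320) = 1/74 - (4824 - 1*16320) = 1/74 - (4824 - 16320) = 1/74 - 1*(-11496) = 1/74 + 11496 = 850705/74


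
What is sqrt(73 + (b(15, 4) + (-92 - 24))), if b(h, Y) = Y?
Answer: I*sqrt(39) ≈ 6.245*I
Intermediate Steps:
sqrt(73 + (b(15, 4) + (-92 - 24))) = sqrt(73 + (4 + (-92 - 24))) = sqrt(73 + (4 - 116)) = sqrt(73 - 112) = sqrt(-39) = I*sqrt(39)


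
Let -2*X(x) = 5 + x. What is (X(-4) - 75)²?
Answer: 22801/4 ≈ 5700.3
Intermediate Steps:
X(x) = -5/2 - x/2 (X(x) = -(5 + x)/2 = -5/2 - x/2)
(X(-4) - 75)² = ((-5/2 - ½*(-4)) - 75)² = ((-5/2 + 2) - 75)² = (-½ - 75)² = (-151/2)² = 22801/4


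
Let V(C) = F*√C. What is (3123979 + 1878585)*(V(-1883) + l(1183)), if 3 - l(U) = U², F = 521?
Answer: -7001018282104 + 2606335844*I*√1883 ≈ -7.001e+12 + 1.131e+11*I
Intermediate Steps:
V(C) = 521*√C
l(U) = 3 - U²
(3123979 + 1878585)*(V(-1883) + l(1183)) = (3123979 + 1878585)*(521*√(-1883) + (3 - 1*1183²)) = 5002564*(521*(I*√1883) + (3 - 1*1399489)) = 5002564*(521*I*√1883 + (3 - 1399489)) = 5002564*(521*I*√1883 - 1399486) = 5002564*(-1399486 + 521*I*√1883) = -7001018282104 + 2606335844*I*√1883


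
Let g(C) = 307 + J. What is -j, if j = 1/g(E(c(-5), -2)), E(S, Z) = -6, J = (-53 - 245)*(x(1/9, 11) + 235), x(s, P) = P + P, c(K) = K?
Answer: 1/76279 ≈ 1.3110e-5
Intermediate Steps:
x(s, P) = 2*P
J = -76586 (J = (-53 - 245)*(2*11 + 235) = -298*(22 + 235) = -298*257 = -76586)
g(C) = -76279 (g(C) = 307 - 76586 = -76279)
j = -1/76279 (j = 1/(-76279) = -1/76279 ≈ -1.3110e-5)
-j = -1*(-1/76279) = 1/76279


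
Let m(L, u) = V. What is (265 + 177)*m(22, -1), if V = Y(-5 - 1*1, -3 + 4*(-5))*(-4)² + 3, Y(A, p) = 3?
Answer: 22542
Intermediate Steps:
V = 51 (V = 3*(-4)² + 3 = 3*16 + 3 = 48 + 3 = 51)
m(L, u) = 51
(265 + 177)*m(22, -1) = (265 + 177)*51 = 442*51 = 22542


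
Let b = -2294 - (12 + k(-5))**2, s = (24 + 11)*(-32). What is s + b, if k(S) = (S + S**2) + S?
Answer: -4143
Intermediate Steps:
s = -1120 (s = 35*(-32) = -1120)
k(S) = S**2 + 2*S
b = -3023 (b = -2294 - (12 - 5*(2 - 5))**2 = -2294 - (12 - 5*(-3))**2 = -2294 - (12 + 15)**2 = -2294 - 1*27**2 = -2294 - 1*729 = -2294 - 729 = -3023)
s + b = -1120 - 3023 = -4143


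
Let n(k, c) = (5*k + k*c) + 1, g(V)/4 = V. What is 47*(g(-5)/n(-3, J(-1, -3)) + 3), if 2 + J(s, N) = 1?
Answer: 2491/11 ≈ 226.45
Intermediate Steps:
g(V) = 4*V
J(s, N) = -1 (J(s, N) = -2 + 1 = -1)
n(k, c) = 1 + 5*k + c*k (n(k, c) = (5*k + c*k) + 1 = 1 + 5*k + c*k)
47*(g(-5)/n(-3, J(-1, -3)) + 3) = 47*((4*(-5))/(1 + 5*(-3) - 1*(-3)) + 3) = 47*(-20/(1 - 15 + 3) + 3) = 47*(-20/(-11) + 3) = 47*(-20*(-1/11) + 3) = 47*(20/11 + 3) = 47*(53/11) = 2491/11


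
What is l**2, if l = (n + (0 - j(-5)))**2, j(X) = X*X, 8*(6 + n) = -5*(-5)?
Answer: 2472973441/4096 ≈ 6.0375e+5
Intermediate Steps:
n = -23/8 (n = -6 + (-5*(-5))/8 = -6 + (1/8)*25 = -6 + 25/8 = -23/8 ≈ -2.8750)
j(X) = X**2
l = 49729/64 (l = (-23/8 + (0 - 1*(-5)**2))**2 = (-23/8 + (0 - 1*25))**2 = (-23/8 + (0 - 25))**2 = (-23/8 - 25)**2 = (-223/8)**2 = 49729/64 ≈ 777.02)
l**2 = (49729/64)**2 = 2472973441/4096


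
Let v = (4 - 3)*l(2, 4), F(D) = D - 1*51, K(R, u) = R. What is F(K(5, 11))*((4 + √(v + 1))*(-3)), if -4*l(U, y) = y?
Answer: 552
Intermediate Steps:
l(U, y) = -y/4
F(D) = -51 + D (F(D) = D - 51 = -51 + D)
v = -1 (v = (4 - 3)*(-¼*4) = 1*(-1) = -1)
F(K(5, 11))*((4 + √(v + 1))*(-3)) = (-51 + 5)*((4 + √(-1 + 1))*(-3)) = -46*(4 + √0)*(-3) = -46*(4 + 0)*(-3) = -184*(-3) = -46*(-12) = 552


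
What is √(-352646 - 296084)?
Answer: I*√648730 ≈ 805.44*I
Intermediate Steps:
√(-352646 - 296084) = √(-648730) = I*√648730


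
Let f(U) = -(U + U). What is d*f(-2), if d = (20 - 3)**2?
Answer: 1156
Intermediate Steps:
f(U) = -2*U
d = 289 (d = 17**2 = 289)
d*f(-2) = 289*(-2*(-2)) = 289*4 = 1156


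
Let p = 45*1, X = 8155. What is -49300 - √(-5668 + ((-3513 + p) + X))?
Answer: -49300 - 3*I*√109 ≈ -49300.0 - 31.321*I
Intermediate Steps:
p = 45
-49300 - √(-5668 + ((-3513 + p) + X)) = -49300 - √(-5668 + ((-3513 + 45) + 8155)) = -49300 - √(-5668 + (-3468 + 8155)) = -49300 - √(-5668 + 4687) = -49300 - √(-981) = -49300 - 3*I*√109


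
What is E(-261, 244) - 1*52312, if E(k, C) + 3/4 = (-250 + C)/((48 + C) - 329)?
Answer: -7742263/148 ≈ -52313.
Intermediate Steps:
E(k, C) = -3/4 + (-250 + C)/(-281 + C) (E(k, C) = -3/4 + (-250 + C)/((48 + C) - 329) = -3/4 + (-250 + C)/(-281 + C))
E(-261, 244) - 1*52312 = (-157 + 244)/(4*(-281 + 244)) - 1*52312 = (1/4)*87/(-37) - 52312 = (1/4)*(-1/37)*87 - 52312 = -87/148 - 52312 = -7742263/148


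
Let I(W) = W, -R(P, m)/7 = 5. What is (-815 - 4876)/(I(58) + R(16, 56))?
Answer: -5691/23 ≈ -247.43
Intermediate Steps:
R(P, m) = -35 (R(P, m) = -7*5 = -35)
(-815 - 4876)/(I(58) + R(16, 56)) = (-815 - 4876)/(58 - 35) = -5691/23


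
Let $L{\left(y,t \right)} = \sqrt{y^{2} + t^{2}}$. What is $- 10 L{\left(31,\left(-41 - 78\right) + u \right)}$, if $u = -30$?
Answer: $- 10 \sqrt{23162} \approx -1521.9$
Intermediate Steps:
$L{\left(y,t \right)} = \sqrt{t^{2} + y^{2}}$
$- 10 L{\left(31,\left(-41 - 78\right) + u \right)} = - 10 \sqrt{\left(\left(-41 - 78\right) - 30\right)^{2} + 31^{2}} = - 10 \sqrt{\left(-119 - 30\right)^{2} + 961} = - 10 \sqrt{\left(-149\right)^{2} + 961} = - 10 \sqrt{22201 + 961} = - 10 \sqrt{23162}$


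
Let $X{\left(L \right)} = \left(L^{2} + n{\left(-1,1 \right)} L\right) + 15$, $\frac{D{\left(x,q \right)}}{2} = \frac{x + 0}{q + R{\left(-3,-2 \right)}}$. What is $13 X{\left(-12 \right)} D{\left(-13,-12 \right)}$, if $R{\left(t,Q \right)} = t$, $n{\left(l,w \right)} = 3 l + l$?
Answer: $\frac{23322}{5} \approx 4664.4$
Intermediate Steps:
$n{\left(l,w \right)} = 4 l$
$D{\left(x,q \right)} = \frac{2 x}{-3 + q}$ ($D{\left(x,q \right)} = 2 \frac{x + 0}{q - 3} = 2 \frac{x}{-3 + q} = \frac{2 x}{-3 + q}$)
$X{\left(L \right)} = 15 + L^{2} - 4 L$ ($X{\left(L \right)} = \left(L^{2} + 4 \left(-1\right) L\right) + 15 = \left(L^{2} - 4 L\right) + 15 = 15 + L^{2} - 4 L$)
$13 X{\left(-12 \right)} D{\left(-13,-12 \right)} = 13 \left(15 + \left(-12\right)^{2} - -48\right) 2 \left(-13\right) \frac{1}{-3 - 12} = 13 \left(15 + 144 + 48\right) 2 \left(-13\right) \frac{1}{-15} = 13 \cdot 207 \cdot 2 \left(-13\right) \left(- \frac{1}{15}\right) = 2691 \cdot \frac{26}{15} = \frac{23322}{5}$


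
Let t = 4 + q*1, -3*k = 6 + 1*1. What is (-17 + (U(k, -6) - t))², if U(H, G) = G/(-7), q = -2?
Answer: 16129/49 ≈ 329.16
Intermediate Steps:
k = -7/3 (k = -(6 + 1*1)/3 = -(6 + 1)/3 = -⅓*7 = -7/3 ≈ -2.3333)
t = 2 (t = 4 - 2*1 = 4 - 2 = 2)
U(H, G) = -G/7 (U(H, G) = G*(-⅐) = -G/7)
(-17 + (U(k, -6) - t))² = (-17 + (-⅐*(-6) - 1*2))² = (-17 + (6/7 - 2))² = (-17 - 8/7)² = (-127/7)² = 16129/49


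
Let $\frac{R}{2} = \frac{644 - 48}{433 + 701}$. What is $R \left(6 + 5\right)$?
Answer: $\frac{6556}{567} \approx 11.563$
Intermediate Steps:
$R = \frac{596}{567}$ ($R = 2 \frac{644 - 48}{433 + 701} = 2 \cdot \frac{596}{1134} = 2 \cdot 596 \cdot \frac{1}{1134} = 2 \cdot \frac{298}{567} = \frac{596}{567} \approx 1.0511$)
$R \left(6 + 5\right) = \frac{596 \left(6 + 5\right)}{567} = \frac{596}{567} \cdot 11 = \frac{6556}{567}$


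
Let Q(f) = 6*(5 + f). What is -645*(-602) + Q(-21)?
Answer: 388194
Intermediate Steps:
Q(f) = 30 + 6*f
-645*(-602) + Q(-21) = -645*(-602) + (30 + 6*(-21)) = 388290 + (30 - 126) = 388290 - 96 = 388194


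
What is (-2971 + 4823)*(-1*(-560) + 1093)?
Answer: 3061356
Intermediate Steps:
(-2971 + 4823)*(-1*(-560) + 1093) = 1852*(560 + 1093) = 1852*1653 = 3061356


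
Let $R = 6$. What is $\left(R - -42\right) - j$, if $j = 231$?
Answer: $-183$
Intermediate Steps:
$\left(R - -42\right) - j = \left(6 - -42\right) - 231 = \left(6 + 42\right) - 231 = 48 - 231 = -183$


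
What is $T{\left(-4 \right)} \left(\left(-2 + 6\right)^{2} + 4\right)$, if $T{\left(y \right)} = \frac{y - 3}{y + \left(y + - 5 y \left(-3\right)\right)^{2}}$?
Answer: $- \frac{35}{1023} \approx -0.034213$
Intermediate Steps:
$T{\left(y \right)} = \frac{-3 + y}{y + 256 y^{2}}$ ($T{\left(y \right)} = \frac{-3 + y}{y + \left(y + 15 y\right)^{2}} = \frac{-3 + y}{y + \left(16 y\right)^{2}} = \frac{-3 + y}{y + 256 y^{2}}$)
$T{\left(-4 \right)} \left(\left(-2 + 6\right)^{2} + 4\right) = \frac{-3 - 4}{\left(-4\right) \left(1 + 256 \left(-4\right)\right)} \left(\left(-2 + 6\right)^{2} + 4\right) = \left(- \frac{1}{4}\right) \frac{1}{1 - 1024} \left(-7\right) \left(4^{2} + 4\right) = \left(- \frac{1}{4}\right) \frac{1}{-1023} \left(-7\right) \left(16 + 4\right) = \left(- \frac{1}{4}\right) \left(- \frac{1}{1023}\right) \left(-7\right) 20 = \left(- \frac{7}{4092}\right) 20 = - \frac{35}{1023}$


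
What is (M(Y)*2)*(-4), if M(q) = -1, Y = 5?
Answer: 8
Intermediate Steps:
(M(Y)*2)*(-4) = -1*2*(-4) = -2*(-4) = 8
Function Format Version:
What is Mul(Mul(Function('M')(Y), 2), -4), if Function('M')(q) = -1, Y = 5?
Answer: 8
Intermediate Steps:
Mul(Mul(Function('M')(Y), 2), -4) = Mul(Mul(-1, 2), -4) = Mul(-2, -4) = 8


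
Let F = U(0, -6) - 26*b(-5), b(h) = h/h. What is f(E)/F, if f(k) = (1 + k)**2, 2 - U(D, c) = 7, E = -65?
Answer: -4096/31 ≈ -132.13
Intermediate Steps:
U(D, c) = -5 (U(D, c) = 2 - 1*7 = 2 - 7 = -5)
b(h) = 1
F = -31 (F = -5 - 26*1 = -5 - 26 = -31)
f(E)/F = (1 - 65)**2/(-31) = (-64)**2*(-1/31) = 4096*(-1/31) = -4096/31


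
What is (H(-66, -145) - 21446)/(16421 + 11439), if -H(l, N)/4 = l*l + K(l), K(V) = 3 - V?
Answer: -19573/13930 ≈ -1.4051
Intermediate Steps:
H(l, N) = -12 - 4*l² + 4*l (H(l, N) = -4*(l*l + (3 - l)) = -4*(l² + (3 - l)) = -4*(3 + l² - l) = -12 - 4*l² + 4*l)
(H(-66, -145) - 21446)/(16421 + 11439) = ((-12 - 4*(-66)² + 4*(-66)) - 21446)/(16421 + 11439) = ((-12 - 4*4356 - 264) - 21446)/27860 = ((-12 - 17424 - 264) - 21446)*(1/27860) = (-17700 - 21446)*(1/27860) = -39146*1/27860 = -19573/13930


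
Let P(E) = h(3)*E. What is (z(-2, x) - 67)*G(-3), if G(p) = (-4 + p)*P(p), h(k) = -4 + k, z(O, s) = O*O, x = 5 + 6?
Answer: 1323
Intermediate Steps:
x = 11
z(O, s) = O²
P(E) = -E (P(E) = (-4 + 3)*E = -E)
G(p) = -p*(-4 + p) (G(p) = (-4 + p)*(-p) = -p*(-4 + p))
(z(-2, x) - 67)*G(-3) = ((-2)² - 67)*(-3*(4 - 1*(-3))) = (4 - 67)*(-3*(4 + 3)) = -(-189)*7 = -63*(-21) = 1323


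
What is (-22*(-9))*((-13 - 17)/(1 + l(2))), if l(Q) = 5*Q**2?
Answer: -1980/7 ≈ -282.86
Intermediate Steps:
(-22*(-9))*((-13 - 17)/(1 + l(2))) = (-22*(-9))*((-13 - 17)/(1 + 5*2**2)) = 198*(-30/(1 + 5*4)) = 198*(-30/(1 + 20)) = 198*(-30/21) = 198*(-30*1/21) = 198*(-10/7) = -1980/7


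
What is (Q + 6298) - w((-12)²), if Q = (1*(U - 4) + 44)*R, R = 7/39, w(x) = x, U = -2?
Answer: 240272/39 ≈ 6160.8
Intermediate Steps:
R = 7/39 (R = 7*(1/39) = 7/39 ≈ 0.17949)
Q = 266/39 (Q = (1*(-2 - 4) + 44)*(7/39) = (1*(-6) + 44)*(7/39) = (-6 + 44)*(7/39) = 38*(7/39) = 266/39 ≈ 6.8205)
(Q + 6298) - w((-12)²) = (266/39 + 6298) - 1*(-12)² = 245888/39 - 1*144 = 245888/39 - 144 = 240272/39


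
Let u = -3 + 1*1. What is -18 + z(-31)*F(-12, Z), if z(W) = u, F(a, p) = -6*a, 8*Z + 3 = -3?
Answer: -162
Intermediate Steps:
Z = -3/4 (Z = -3/8 + (1/8)*(-3) = -3/8 - 3/8 = -3/4 ≈ -0.75000)
u = -2 (u = -3 + 1 = -2)
z(W) = -2
-18 + z(-31)*F(-12, Z) = -18 - (-12)*(-12) = -18 - 2*72 = -18 - 144 = -162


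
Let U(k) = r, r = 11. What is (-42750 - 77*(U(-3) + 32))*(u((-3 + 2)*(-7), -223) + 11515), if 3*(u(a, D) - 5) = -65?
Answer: -1588874195/3 ≈ -5.2962e+8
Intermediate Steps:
u(a, D) = -50/3 (u(a, D) = 5 + (1/3)*(-65) = 5 - 65/3 = -50/3)
U(k) = 11
(-42750 - 77*(U(-3) + 32))*(u((-3 + 2)*(-7), -223) + 11515) = (-42750 - 77*(11 + 32))*(-50/3 + 11515) = (-42750 - 77*43)*(34495/3) = (-42750 - 3311)*(34495/3) = -46061*34495/3 = -1588874195/3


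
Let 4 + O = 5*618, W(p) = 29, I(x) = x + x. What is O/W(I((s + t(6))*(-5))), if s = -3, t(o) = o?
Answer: 3086/29 ≈ 106.41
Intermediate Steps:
I(x) = 2*x
O = 3086 (O = -4 + 5*618 = -4 + 3090 = 3086)
O/W(I((s + t(6))*(-5))) = 3086/29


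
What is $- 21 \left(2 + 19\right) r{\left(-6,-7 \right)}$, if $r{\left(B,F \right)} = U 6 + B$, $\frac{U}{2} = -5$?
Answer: $29106$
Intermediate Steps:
$U = -10$ ($U = 2 \left(-5\right) = -10$)
$r{\left(B,F \right)} = -60 + B$ ($r{\left(B,F \right)} = \left(-10\right) 6 + B = -60 + B$)
$- 21 \left(2 + 19\right) r{\left(-6,-7 \right)} = - 21 \left(2 + 19\right) \left(-60 - 6\right) = \left(-21\right) 21 \left(-66\right) = \left(-441\right) \left(-66\right) = 29106$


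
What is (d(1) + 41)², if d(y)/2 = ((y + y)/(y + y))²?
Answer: 1849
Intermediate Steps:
d(y) = 2 (d(y) = 2*((y + y)/(y + y))² = 2*((2*y)/((2*y)))² = 2*((2*y)*(1/(2*y)))² = 2*1² = 2*1 = 2)
(d(1) + 41)² = (2 + 41)² = 43² = 1849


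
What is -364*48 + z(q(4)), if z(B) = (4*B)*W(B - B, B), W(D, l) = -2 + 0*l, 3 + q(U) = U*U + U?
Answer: -17608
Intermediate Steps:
q(U) = -3 + U + U**2 (q(U) = -3 + (U*U + U) = -3 + (U**2 + U) = -3 + (U + U**2) = -3 + U + U**2)
W(D, l) = -2 (W(D, l) = -2 + 0 = -2)
z(B) = -8*B (z(B) = (4*B)*(-2) = -8*B)
-364*48 + z(q(4)) = -364*48 - 8*(-3 + 4 + 4**2) = -17472 - 8*(-3 + 4 + 16) = -17472 - 8*17 = -17472 - 136 = -17608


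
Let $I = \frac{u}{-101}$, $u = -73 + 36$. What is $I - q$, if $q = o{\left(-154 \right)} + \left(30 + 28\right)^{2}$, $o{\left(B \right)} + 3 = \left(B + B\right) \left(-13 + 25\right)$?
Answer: $\frac{33872}{101} \approx 335.37$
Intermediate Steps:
$u = -37$
$o{\left(B \right)} = -3 + 24 B$ ($o{\left(B \right)} = -3 + \left(B + B\right) \left(-13 + 25\right) = -3 + 2 B 12 = -3 + 24 B$)
$q = -335$ ($q = \left(-3 + 24 \left(-154\right)\right) + \left(30 + 28\right)^{2} = \left(-3 - 3696\right) + 58^{2} = -3699 + 3364 = -335$)
$I = \frac{37}{101}$ ($I = \frac{1}{-101} \left(-37\right) = \left(- \frac{1}{101}\right) \left(-37\right) = \frac{37}{101} \approx 0.36634$)
$I - q = \frac{37}{101} - -335 = \frac{37}{101} + 335 = \frac{33872}{101}$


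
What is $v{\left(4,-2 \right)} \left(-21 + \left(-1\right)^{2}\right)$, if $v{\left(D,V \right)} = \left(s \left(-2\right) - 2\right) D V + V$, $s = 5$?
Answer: $-1880$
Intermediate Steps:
$v{\left(D,V \right)} = V - 12 D V$ ($v{\left(D,V \right)} = \left(5 \left(-2\right) - 2\right) D V + V = \left(-10 - 2\right) D V + V = - 12 D V + V = V - 12 D V$)
$v{\left(4,-2 \right)} \left(-21 + \left(-1\right)^{2}\right) = - 2 \left(1 - 48\right) \left(-21 + \left(-1\right)^{2}\right) = - 2 \left(1 - 48\right) \left(-21 + 1\right) = \left(-2\right) \left(-47\right) \left(-20\right) = 94 \left(-20\right) = -1880$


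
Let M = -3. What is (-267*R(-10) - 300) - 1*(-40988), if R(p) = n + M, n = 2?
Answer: 40955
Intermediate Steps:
R(p) = -1 (R(p) = 2 - 3 = -1)
(-267*R(-10) - 300) - 1*(-40988) = (-267*(-1) - 300) - 1*(-40988) = (267 - 300) + 40988 = -33 + 40988 = 40955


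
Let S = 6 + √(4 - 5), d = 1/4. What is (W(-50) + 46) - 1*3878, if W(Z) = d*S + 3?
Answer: -7655/2 + I/4 ≈ -3827.5 + 0.25*I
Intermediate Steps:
d = ¼ ≈ 0.25000
S = 6 + I (S = 6 + √(-1) = 6 + I ≈ 6.0 + 1.0*I)
W(Z) = 9/2 + I/4 (W(Z) = (6 + I)/4 + 3 = (3/2 + I/4) + 3 = 9/2 + I/4)
(W(-50) + 46) - 1*3878 = ((9/2 + I/4) + 46) - 1*3878 = (101/2 + I/4) - 3878 = -7655/2 + I/4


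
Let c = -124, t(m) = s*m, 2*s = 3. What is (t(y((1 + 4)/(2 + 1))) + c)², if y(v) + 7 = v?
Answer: 17424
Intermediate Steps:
s = 3/2 (s = (½)*3 = 3/2 ≈ 1.5000)
y(v) = -7 + v
t(m) = 3*m/2
(t(y((1 + 4)/(2 + 1))) + c)² = (3*(-7 + (1 + 4)/(2 + 1))/2 - 124)² = (3*(-7 + 5/3)/2 - 124)² = ((3/2)*(-16/3) - 124)² = (-8 - 124)² = (-132)² = 17424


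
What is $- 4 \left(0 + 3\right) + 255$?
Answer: $243$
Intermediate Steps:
$- 4 \left(0 + 3\right) + 255 = \left(-4\right) 3 + 255 = -12 + 255 = 243$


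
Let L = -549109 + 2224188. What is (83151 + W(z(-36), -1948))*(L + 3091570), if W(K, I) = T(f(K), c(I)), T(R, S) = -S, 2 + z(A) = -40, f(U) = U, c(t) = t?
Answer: 405637063251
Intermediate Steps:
z(A) = -42 (z(A) = -2 - 40 = -42)
W(K, I) = -I
L = 1675079
(83151 + W(z(-36), -1948))*(L + 3091570) = (83151 - 1*(-1948))*(1675079 + 3091570) = (83151 + 1948)*4766649 = 85099*4766649 = 405637063251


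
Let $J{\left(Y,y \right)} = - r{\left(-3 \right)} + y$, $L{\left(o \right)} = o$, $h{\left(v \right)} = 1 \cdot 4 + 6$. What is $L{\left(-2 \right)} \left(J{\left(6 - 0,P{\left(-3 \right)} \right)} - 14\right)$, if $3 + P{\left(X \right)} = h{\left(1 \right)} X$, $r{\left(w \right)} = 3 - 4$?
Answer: $92$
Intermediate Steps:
$h{\left(v \right)} = 10$ ($h{\left(v \right)} = 4 + 6 = 10$)
$r{\left(w \right)} = -1$
$P{\left(X \right)} = -3 + 10 X$
$J{\left(Y,y \right)} = 1 + y$ ($J{\left(Y,y \right)} = \left(-1\right) \left(-1\right) + y = 1 + y$)
$L{\left(-2 \right)} \left(J{\left(6 - 0,P{\left(-3 \right)} \right)} - 14\right) = - 2 \left(\left(1 + \left(-3 + 10 \left(-3\right)\right)\right) - 14\right) = - 2 \left(\left(1 - 33\right) - 14\right) = - 2 \left(-32 - 14\right) = \left(-2\right) \left(-46\right) = 92$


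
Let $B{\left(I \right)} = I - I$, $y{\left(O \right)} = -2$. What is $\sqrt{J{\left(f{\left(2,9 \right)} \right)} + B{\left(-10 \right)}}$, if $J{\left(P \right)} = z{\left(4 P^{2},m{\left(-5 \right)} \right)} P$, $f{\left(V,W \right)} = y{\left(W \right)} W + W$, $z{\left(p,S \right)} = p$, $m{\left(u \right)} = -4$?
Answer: $54 i \approx 54.0 i$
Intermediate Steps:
$B{\left(I \right)} = 0$
$f{\left(V,W \right)} = - W$ ($f{\left(V,W \right)} = - 2 W + W = - W$)
$J{\left(P \right)} = 4 P^{3}$ ($J{\left(P \right)} = 4 P^{2} P = 4 P^{3}$)
$\sqrt{J{\left(f{\left(2,9 \right)} \right)} + B{\left(-10 \right)}} = \sqrt{4 \left(\left(-1\right) 9\right)^{3} + 0} = \sqrt{4 \left(-9\right)^{3} + 0} = \sqrt{4 \left(-729\right) + 0} = \sqrt{-2916 + 0} = \sqrt{-2916} = 54 i$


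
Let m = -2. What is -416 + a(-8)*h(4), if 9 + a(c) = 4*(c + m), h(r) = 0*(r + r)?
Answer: -416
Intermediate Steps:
h(r) = 0 (h(r) = 0*(2*r) = 0)
a(c) = -17 + 4*c (a(c) = -9 + 4*(c - 2) = -9 + 4*(-2 + c) = -9 + (-8 + 4*c) = -17 + 4*c)
-416 + a(-8)*h(4) = -416 + (-17 + 4*(-8))*0 = -416 + (-17 - 32)*0 = -416 - 49*0 = -416 + 0 = -416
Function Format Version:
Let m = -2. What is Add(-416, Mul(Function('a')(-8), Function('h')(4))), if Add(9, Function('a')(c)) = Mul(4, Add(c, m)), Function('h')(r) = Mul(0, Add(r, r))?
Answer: -416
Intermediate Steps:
Function('h')(r) = 0 (Function('h')(r) = Mul(0, Mul(2, r)) = 0)
Function('a')(c) = Add(-17, Mul(4, c)) (Function('a')(c) = Add(-9, Mul(4, Add(c, -2))) = Add(-9, Mul(4, Add(-2, c))) = Add(-9, Add(-8, Mul(4, c))) = Add(-17, Mul(4, c)))
Add(-416, Mul(Function('a')(-8), Function('h')(4))) = Add(-416, Mul(Add(-17, Mul(4, -8)), 0)) = Add(-416, Mul(Add(-17, -32), 0)) = Add(-416, Mul(-49, 0)) = Add(-416, 0) = -416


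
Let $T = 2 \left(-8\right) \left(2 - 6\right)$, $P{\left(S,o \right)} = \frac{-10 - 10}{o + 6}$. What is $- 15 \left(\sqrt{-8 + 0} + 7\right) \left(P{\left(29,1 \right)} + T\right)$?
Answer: $-6420 - \frac{12840 i \sqrt{2}}{7} \approx -6420.0 - 2594.1 i$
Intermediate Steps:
$P{\left(S,o \right)} = - \frac{20}{6 + o}$
$T = 64$ ($T = - 16 \left(2 - 6\right) = \left(-16\right) \left(-4\right) = 64$)
$- 15 \left(\sqrt{-8 + 0} + 7\right) \left(P{\left(29,1 \right)} + T\right) = - 15 \left(\sqrt{-8 + 0} + 7\right) \left(- \frac{20}{6 + 1} + 64\right) = - 15 \left(\sqrt{-8} + 7\right) \left(- \frac{20}{7} + 64\right) = - 15 \left(2 i \sqrt{2} + 7\right) \left(\left(-20\right) \frac{1}{7} + 64\right) = - 15 \left(7 + 2 i \sqrt{2}\right) \left(- \frac{20}{7} + 64\right) = \left(-105 - 30 i \sqrt{2}\right) \frac{428}{7} = -6420 - \frac{12840 i \sqrt{2}}{7}$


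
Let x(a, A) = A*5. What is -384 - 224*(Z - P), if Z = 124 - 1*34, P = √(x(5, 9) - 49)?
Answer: -20544 + 448*I ≈ -20544.0 + 448.0*I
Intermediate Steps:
x(a, A) = 5*A
P = 2*I (P = √(5*9 - 49) = √(45 - 49) = √(-4) = 2*I ≈ 2.0*I)
Z = 90 (Z = 124 - 34 = 90)
-384 - 224*(Z - P) = -384 - 224*(90 - 2*I) = -384 + (-20160 + 448*I) = -20544 + 448*I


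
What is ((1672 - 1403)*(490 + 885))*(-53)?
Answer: -19603375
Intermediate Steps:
((1672 - 1403)*(490 + 885))*(-53) = (269*1375)*(-53) = 369875*(-53) = -19603375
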